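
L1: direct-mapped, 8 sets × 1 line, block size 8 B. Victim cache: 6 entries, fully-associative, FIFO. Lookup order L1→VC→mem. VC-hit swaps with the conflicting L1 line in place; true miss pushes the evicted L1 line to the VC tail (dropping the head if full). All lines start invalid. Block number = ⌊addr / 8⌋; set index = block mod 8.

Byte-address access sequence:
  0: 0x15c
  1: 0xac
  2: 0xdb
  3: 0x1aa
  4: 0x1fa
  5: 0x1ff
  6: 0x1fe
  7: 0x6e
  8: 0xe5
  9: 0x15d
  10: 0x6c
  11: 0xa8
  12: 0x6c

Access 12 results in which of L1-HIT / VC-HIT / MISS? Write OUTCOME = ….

#0 0x15c→b43/s3 MISS; vc=[]
#1 0xac→b21/s5 MISS; vc=[]
#2 0xdb→b27/s3 MISS; vc=[43]
#3 0x1aa→b53/s5 MISS; vc=[43,21]
#4 0x1fa→b63/s7 MISS; vc=[43,21]
#5 0x1ff→b63/s7 L1-HIT; vc=[43,21]
#6 0x1fe→b63/s7 L1-HIT; vc=[43,21]
#7 0x6e→b13/s5 MISS; vc=[43,21,53]
#8 0xe5→b28/s4 MISS; vc=[43,21,53]
#9 0x15d→b43/s3 VC-HIT; vc=[27,21,53]
#10 0x6c→b13/s5 L1-HIT; vc=[27,21,53]
#11 0xa8→b21/s5 VC-HIT; vc=[27,13,53]
#12 0x6c→b13/s5 VC-HIT; vc=[27,21,53]

OUTCOME = VC-HIT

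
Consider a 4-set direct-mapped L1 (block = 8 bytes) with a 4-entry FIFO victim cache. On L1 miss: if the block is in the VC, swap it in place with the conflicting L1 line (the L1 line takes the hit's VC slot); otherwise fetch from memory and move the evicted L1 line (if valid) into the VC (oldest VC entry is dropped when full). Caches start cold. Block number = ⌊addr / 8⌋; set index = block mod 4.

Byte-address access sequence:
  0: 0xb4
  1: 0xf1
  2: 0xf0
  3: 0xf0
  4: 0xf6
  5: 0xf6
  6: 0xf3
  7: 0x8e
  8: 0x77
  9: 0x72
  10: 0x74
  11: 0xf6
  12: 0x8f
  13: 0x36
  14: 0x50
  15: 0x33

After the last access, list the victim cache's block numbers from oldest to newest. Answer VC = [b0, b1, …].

VC = [22, 14, 30, 10]

#0 0xb4→b22/s2 MISS; vc=[]
#1 0xf1→b30/s2 MISS; vc=[22]
#2 0xf0→b30/s2 L1-HIT; vc=[22]
#3 0xf0→b30/s2 L1-HIT; vc=[22]
#4 0xf6→b30/s2 L1-HIT; vc=[22]
#5 0xf6→b30/s2 L1-HIT; vc=[22]
#6 0xf3→b30/s2 L1-HIT; vc=[22]
#7 0x8e→b17/s1 MISS; vc=[22]
#8 0x77→b14/s2 MISS; vc=[22,30]
#9 0x72→b14/s2 L1-HIT; vc=[22,30]
#10 0x74→b14/s2 L1-HIT; vc=[22,30]
#11 0xf6→b30/s2 VC-HIT; vc=[22,14]
#12 0x8f→b17/s1 L1-HIT; vc=[22,14]
#13 0x36→b6/s2 MISS; vc=[22,14,30]
#14 0x50→b10/s2 MISS; vc=[22,14,30,6]
#15 0x33→b6/s2 VC-HIT; vc=[22,14,30,10]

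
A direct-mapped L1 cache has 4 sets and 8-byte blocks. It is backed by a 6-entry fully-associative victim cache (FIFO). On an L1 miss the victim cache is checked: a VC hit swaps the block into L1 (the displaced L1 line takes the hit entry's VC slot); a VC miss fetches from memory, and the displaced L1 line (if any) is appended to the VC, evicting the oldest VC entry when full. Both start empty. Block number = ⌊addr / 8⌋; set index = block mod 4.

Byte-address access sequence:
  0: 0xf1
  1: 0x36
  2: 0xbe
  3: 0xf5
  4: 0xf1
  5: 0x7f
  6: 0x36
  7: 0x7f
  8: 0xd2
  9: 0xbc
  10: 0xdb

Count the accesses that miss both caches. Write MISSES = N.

MISSES = 6

  [0] addr=0xf1 blk=30 s=2: MISS | VC []
  [1] addr=0x36 blk=6 s=2: MISS | VC [30]
  [2] addr=0xbe blk=23 s=3: MISS | VC [30]
  [3] addr=0xf5 blk=30 s=2: VC-HIT | VC [6]
  [4] addr=0xf1 blk=30 s=2: L1-HIT | VC [6]
  [5] addr=0x7f blk=15 s=3: MISS | VC [6, 23]
  [6] addr=0x36 blk=6 s=2: VC-HIT | VC [30, 23]
  [7] addr=0x7f blk=15 s=3: L1-HIT | VC [30, 23]
  [8] addr=0xd2 blk=26 s=2: MISS | VC [30, 23, 6]
  [9] addr=0xbc blk=23 s=3: VC-HIT | VC [30, 15, 6]
  [10] addr=0xdb blk=27 s=3: MISS | VC [30, 15, 6, 23]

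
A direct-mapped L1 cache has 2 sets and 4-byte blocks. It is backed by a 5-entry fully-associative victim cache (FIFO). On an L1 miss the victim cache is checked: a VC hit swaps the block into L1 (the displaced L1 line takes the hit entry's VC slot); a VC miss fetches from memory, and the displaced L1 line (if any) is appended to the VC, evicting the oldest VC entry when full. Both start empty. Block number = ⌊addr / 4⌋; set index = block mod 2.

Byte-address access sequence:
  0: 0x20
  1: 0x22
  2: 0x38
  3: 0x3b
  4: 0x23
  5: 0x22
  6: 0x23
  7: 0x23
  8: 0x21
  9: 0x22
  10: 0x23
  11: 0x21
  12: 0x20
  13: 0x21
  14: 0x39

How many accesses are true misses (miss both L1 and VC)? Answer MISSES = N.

MISSES = 2

0: 0x20 (blk 8, set 0) → MISS  vc=[]
1: 0x22 (blk 8, set 0) → L1-HIT  vc=[]
2: 0x38 (blk 14, set 0) → MISS  vc=[8]
3: 0x3b (blk 14, set 0) → L1-HIT  vc=[8]
4: 0x23 (blk 8, set 0) → VC-HIT  vc=[14]
5: 0x22 (blk 8, set 0) → L1-HIT  vc=[14]
6: 0x23 (blk 8, set 0) → L1-HIT  vc=[14]
7: 0x23 (blk 8, set 0) → L1-HIT  vc=[14]
8: 0x21 (blk 8, set 0) → L1-HIT  vc=[14]
9: 0x22 (blk 8, set 0) → L1-HIT  vc=[14]
10: 0x23 (blk 8, set 0) → L1-HIT  vc=[14]
11: 0x21 (blk 8, set 0) → L1-HIT  vc=[14]
12: 0x20 (blk 8, set 0) → L1-HIT  vc=[14]
13: 0x21 (blk 8, set 0) → L1-HIT  vc=[14]
14: 0x39 (blk 14, set 0) → VC-HIT  vc=[8]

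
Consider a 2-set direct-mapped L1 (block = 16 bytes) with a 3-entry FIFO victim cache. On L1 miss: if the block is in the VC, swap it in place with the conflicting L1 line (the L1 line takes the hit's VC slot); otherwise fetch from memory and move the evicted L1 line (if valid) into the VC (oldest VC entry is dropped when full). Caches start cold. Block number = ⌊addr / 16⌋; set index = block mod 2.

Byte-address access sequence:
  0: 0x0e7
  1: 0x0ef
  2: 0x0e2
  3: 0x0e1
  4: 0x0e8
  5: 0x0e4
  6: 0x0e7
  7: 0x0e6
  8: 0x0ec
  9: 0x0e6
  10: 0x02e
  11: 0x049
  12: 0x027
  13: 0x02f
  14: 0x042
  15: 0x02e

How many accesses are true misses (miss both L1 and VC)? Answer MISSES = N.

  [0] addr=0xe7 blk=14 s=0: MISS | VC []
  [1] addr=0xef blk=14 s=0: L1-HIT | VC []
  [2] addr=0xe2 blk=14 s=0: L1-HIT | VC []
  [3] addr=0xe1 blk=14 s=0: L1-HIT | VC []
  [4] addr=0xe8 blk=14 s=0: L1-HIT | VC []
  [5] addr=0xe4 blk=14 s=0: L1-HIT | VC []
  [6] addr=0xe7 blk=14 s=0: L1-HIT | VC []
  [7] addr=0xe6 blk=14 s=0: L1-HIT | VC []
  [8] addr=0xec blk=14 s=0: L1-HIT | VC []
  [9] addr=0xe6 blk=14 s=0: L1-HIT | VC []
  [10] addr=0x2e blk=2 s=0: MISS | VC [14]
  [11] addr=0x49 blk=4 s=0: MISS | VC [14, 2]
  [12] addr=0x27 blk=2 s=0: VC-HIT | VC [14, 4]
  [13] addr=0x2f blk=2 s=0: L1-HIT | VC [14, 4]
  [14] addr=0x42 blk=4 s=0: VC-HIT | VC [14, 2]
  [15] addr=0x2e blk=2 s=0: VC-HIT | VC [14, 4]

MISSES = 3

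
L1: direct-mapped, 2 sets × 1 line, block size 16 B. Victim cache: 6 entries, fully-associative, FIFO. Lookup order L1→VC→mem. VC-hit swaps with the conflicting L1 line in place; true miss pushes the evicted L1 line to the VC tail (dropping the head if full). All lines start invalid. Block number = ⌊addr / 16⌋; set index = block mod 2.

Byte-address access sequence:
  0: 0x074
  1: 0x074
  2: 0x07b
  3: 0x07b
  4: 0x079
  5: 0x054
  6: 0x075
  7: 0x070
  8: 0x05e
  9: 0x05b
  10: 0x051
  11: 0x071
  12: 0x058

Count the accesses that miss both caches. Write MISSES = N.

#0 0x74→b7/s1 MISS; vc=[]
#1 0x74→b7/s1 L1-HIT; vc=[]
#2 0x7b→b7/s1 L1-HIT; vc=[]
#3 0x7b→b7/s1 L1-HIT; vc=[]
#4 0x79→b7/s1 L1-HIT; vc=[]
#5 0x54→b5/s1 MISS; vc=[7]
#6 0x75→b7/s1 VC-HIT; vc=[5]
#7 0x70→b7/s1 L1-HIT; vc=[5]
#8 0x5e→b5/s1 VC-HIT; vc=[7]
#9 0x5b→b5/s1 L1-HIT; vc=[7]
#10 0x51→b5/s1 L1-HIT; vc=[7]
#11 0x71→b7/s1 VC-HIT; vc=[5]
#12 0x58→b5/s1 VC-HIT; vc=[7]

MISSES = 2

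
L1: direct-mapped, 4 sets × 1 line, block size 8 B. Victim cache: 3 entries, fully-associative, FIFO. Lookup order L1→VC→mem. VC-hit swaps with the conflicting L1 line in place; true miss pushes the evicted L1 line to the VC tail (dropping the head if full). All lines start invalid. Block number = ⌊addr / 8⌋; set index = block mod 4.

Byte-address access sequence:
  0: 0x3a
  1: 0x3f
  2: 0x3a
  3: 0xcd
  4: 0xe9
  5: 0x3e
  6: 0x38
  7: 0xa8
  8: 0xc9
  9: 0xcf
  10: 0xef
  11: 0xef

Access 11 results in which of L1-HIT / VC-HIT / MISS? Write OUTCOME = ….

  [0] addr=0x3a blk=7 s=3: MISS | VC []
  [1] addr=0x3f blk=7 s=3: L1-HIT | VC []
  [2] addr=0x3a blk=7 s=3: L1-HIT | VC []
  [3] addr=0xcd blk=25 s=1: MISS | VC []
  [4] addr=0xe9 blk=29 s=1: MISS | VC [25]
  [5] addr=0x3e blk=7 s=3: L1-HIT | VC [25]
  [6] addr=0x38 blk=7 s=3: L1-HIT | VC [25]
  [7] addr=0xa8 blk=21 s=1: MISS | VC [25, 29]
  [8] addr=0xc9 blk=25 s=1: VC-HIT | VC [21, 29]
  [9] addr=0xcf blk=25 s=1: L1-HIT | VC [21, 29]
  [10] addr=0xef blk=29 s=1: VC-HIT | VC [21, 25]
  [11] addr=0xef blk=29 s=1: L1-HIT | VC [21, 25]

OUTCOME = L1-HIT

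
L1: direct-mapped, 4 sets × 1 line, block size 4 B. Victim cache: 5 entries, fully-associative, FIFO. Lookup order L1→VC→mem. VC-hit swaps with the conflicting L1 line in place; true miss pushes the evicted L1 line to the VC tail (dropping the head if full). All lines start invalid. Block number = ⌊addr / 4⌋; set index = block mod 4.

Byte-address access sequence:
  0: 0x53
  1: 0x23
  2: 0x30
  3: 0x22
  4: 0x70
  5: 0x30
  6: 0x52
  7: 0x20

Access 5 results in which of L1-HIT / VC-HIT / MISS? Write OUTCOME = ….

0: 0x53 (blk 20, set 0) → MISS  vc=[]
1: 0x23 (blk 8, set 0) → MISS  vc=[20]
2: 0x30 (blk 12, set 0) → MISS  vc=[20, 8]
3: 0x22 (blk 8, set 0) → VC-HIT  vc=[20, 12]
4: 0x70 (blk 28, set 0) → MISS  vc=[20, 12, 8]
5: 0x30 (blk 12, set 0) → VC-HIT  vc=[20, 28, 8]
6: 0x52 (blk 20, set 0) → VC-HIT  vc=[12, 28, 8]
7: 0x20 (blk 8, set 0) → VC-HIT  vc=[12, 28, 20]

OUTCOME = VC-HIT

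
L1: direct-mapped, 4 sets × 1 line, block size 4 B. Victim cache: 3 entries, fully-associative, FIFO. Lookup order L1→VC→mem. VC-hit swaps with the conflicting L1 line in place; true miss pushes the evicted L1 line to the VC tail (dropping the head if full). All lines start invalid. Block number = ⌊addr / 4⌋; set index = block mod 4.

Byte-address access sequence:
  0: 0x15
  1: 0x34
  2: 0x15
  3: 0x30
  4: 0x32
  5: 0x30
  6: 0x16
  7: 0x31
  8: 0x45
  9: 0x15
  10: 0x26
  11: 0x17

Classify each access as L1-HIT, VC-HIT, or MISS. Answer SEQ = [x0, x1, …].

  [0] addr=0x15 blk=5 s=1: MISS | VC []
  [1] addr=0x34 blk=13 s=1: MISS | VC [5]
  [2] addr=0x15 blk=5 s=1: VC-HIT | VC [13]
  [3] addr=0x30 blk=12 s=0: MISS | VC [13]
  [4] addr=0x32 blk=12 s=0: L1-HIT | VC [13]
  [5] addr=0x30 blk=12 s=0: L1-HIT | VC [13]
  [6] addr=0x16 blk=5 s=1: L1-HIT | VC [13]
  [7] addr=0x31 blk=12 s=0: L1-HIT | VC [13]
  [8] addr=0x45 blk=17 s=1: MISS | VC [13, 5]
  [9] addr=0x15 blk=5 s=1: VC-HIT | VC [13, 17]
  [10] addr=0x26 blk=9 s=1: MISS | VC [13, 17, 5]
  [11] addr=0x17 blk=5 s=1: VC-HIT | VC [13, 17, 9]

SEQ = [MISS, MISS, VC-HIT, MISS, L1-HIT, L1-HIT, L1-HIT, L1-HIT, MISS, VC-HIT, MISS, VC-HIT]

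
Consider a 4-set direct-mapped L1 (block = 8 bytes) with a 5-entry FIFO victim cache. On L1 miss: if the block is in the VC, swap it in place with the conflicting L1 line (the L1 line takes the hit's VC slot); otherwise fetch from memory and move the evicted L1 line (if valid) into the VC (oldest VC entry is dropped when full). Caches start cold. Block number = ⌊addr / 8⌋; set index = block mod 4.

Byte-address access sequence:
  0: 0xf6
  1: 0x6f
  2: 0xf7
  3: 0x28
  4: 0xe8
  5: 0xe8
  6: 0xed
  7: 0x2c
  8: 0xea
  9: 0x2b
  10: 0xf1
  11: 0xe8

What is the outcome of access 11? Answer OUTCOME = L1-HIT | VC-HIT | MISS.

0: 0xf6 (blk 30, set 2) → MISS  vc=[]
1: 0x6f (blk 13, set 1) → MISS  vc=[]
2: 0xf7 (blk 30, set 2) → L1-HIT  vc=[]
3: 0x28 (blk 5, set 1) → MISS  vc=[13]
4: 0xe8 (blk 29, set 1) → MISS  vc=[13, 5]
5: 0xe8 (blk 29, set 1) → L1-HIT  vc=[13, 5]
6: 0xed (blk 29, set 1) → L1-HIT  vc=[13, 5]
7: 0x2c (blk 5, set 1) → VC-HIT  vc=[13, 29]
8: 0xea (blk 29, set 1) → VC-HIT  vc=[13, 5]
9: 0x2b (blk 5, set 1) → VC-HIT  vc=[13, 29]
10: 0xf1 (blk 30, set 2) → L1-HIT  vc=[13, 29]
11: 0xe8 (blk 29, set 1) → VC-HIT  vc=[13, 5]

OUTCOME = VC-HIT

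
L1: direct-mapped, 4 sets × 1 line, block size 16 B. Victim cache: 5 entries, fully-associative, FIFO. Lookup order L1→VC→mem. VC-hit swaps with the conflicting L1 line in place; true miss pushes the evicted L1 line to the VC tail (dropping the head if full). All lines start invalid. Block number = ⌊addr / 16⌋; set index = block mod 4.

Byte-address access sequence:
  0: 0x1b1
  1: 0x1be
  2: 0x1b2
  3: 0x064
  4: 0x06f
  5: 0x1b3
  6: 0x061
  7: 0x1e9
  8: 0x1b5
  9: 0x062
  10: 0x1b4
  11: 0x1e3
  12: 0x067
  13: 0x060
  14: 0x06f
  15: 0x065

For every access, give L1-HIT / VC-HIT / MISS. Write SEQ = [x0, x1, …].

SEQ = [MISS, L1-HIT, L1-HIT, MISS, L1-HIT, L1-HIT, L1-HIT, MISS, L1-HIT, VC-HIT, L1-HIT, VC-HIT, VC-HIT, L1-HIT, L1-HIT, L1-HIT]

  [0] addr=0x1b1 blk=27 s=3: MISS | VC []
  [1] addr=0x1be blk=27 s=3: L1-HIT | VC []
  [2] addr=0x1b2 blk=27 s=3: L1-HIT | VC []
  [3] addr=0x64 blk=6 s=2: MISS | VC []
  [4] addr=0x6f blk=6 s=2: L1-HIT | VC []
  [5] addr=0x1b3 blk=27 s=3: L1-HIT | VC []
  [6] addr=0x61 blk=6 s=2: L1-HIT | VC []
  [7] addr=0x1e9 blk=30 s=2: MISS | VC [6]
  [8] addr=0x1b5 blk=27 s=3: L1-HIT | VC [6]
  [9] addr=0x62 blk=6 s=2: VC-HIT | VC [30]
  [10] addr=0x1b4 blk=27 s=3: L1-HIT | VC [30]
  [11] addr=0x1e3 blk=30 s=2: VC-HIT | VC [6]
  [12] addr=0x67 blk=6 s=2: VC-HIT | VC [30]
  [13] addr=0x60 blk=6 s=2: L1-HIT | VC [30]
  [14] addr=0x6f blk=6 s=2: L1-HIT | VC [30]
  [15] addr=0x65 blk=6 s=2: L1-HIT | VC [30]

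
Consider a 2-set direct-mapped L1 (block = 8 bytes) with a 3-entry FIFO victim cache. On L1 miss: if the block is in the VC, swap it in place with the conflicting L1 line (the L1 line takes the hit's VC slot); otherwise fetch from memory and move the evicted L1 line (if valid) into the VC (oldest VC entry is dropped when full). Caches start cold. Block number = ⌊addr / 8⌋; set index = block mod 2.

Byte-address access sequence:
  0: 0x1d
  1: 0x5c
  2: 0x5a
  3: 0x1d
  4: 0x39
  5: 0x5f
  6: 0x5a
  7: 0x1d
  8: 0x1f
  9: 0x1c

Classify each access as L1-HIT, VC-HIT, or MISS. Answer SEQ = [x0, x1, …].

  [0] addr=0x1d blk=3 s=1: MISS | VC []
  [1] addr=0x5c blk=11 s=1: MISS | VC [3]
  [2] addr=0x5a blk=11 s=1: L1-HIT | VC [3]
  [3] addr=0x1d blk=3 s=1: VC-HIT | VC [11]
  [4] addr=0x39 blk=7 s=1: MISS | VC [11, 3]
  [5] addr=0x5f blk=11 s=1: VC-HIT | VC [7, 3]
  [6] addr=0x5a blk=11 s=1: L1-HIT | VC [7, 3]
  [7] addr=0x1d blk=3 s=1: VC-HIT | VC [7, 11]
  [8] addr=0x1f blk=3 s=1: L1-HIT | VC [7, 11]
  [9] addr=0x1c blk=3 s=1: L1-HIT | VC [7, 11]

SEQ = [MISS, MISS, L1-HIT, VC-HIT, MISS, VC-HIT, L1-HIT, VC-HIT, L1-HIT, L1-HIT]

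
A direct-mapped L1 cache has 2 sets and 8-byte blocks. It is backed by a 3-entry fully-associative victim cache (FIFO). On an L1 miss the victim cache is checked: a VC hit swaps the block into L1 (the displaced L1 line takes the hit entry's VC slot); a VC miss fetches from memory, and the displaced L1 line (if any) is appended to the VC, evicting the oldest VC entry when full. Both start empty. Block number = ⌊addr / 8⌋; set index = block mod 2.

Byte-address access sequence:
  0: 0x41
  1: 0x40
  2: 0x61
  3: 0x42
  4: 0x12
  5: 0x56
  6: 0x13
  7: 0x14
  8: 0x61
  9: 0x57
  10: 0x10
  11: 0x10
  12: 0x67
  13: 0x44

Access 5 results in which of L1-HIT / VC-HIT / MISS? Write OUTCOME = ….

#0 0x41→b8/s0 MISS; vc=[]
#1 0x40→b8/s0 L1-HIT; vc=[]
#2 0x61→b12/s0 MISS; vc=[8]
#3 0x42→b8/s0 VC-HIT; vc=[12]
#4 0x12→b2/s0 MISS; vc=[12,8]
#5 0x56→b10/s0 MISS; vc=[12,8,2]
#6 0x13→b2/s0 VC-HIT; vc=[12,8,10]
#7 0x14→b2/s0 L1-HIT; vc=[12,8,10]
#8 0x61→b12/s0 VC-HIT; vc=[2,8,10]
#9 0x57→b10/s0 VC-HIT; vc=[2,8,12]
#10 0x10→b2/s0 VC-HIT; vc=[10,8,12]
#11 0x10→b2/s0 L1-HIT; vc=[10,8,12]
#12 0x67→b12/s0 VC-HIT; vc=[10,8,2]
#13 0x44→b8/s0 VC-HIT; vc=[10,12,2]

OUTCOME = MISS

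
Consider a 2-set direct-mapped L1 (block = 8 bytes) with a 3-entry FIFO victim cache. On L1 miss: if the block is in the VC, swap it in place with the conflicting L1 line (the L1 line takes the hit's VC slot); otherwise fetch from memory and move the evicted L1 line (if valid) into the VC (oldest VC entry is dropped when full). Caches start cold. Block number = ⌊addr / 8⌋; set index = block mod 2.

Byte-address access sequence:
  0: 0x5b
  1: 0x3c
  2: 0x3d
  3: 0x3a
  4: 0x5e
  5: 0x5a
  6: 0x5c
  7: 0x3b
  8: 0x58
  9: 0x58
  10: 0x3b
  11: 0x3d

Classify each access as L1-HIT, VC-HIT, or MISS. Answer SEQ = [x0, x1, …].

0: 0x5b (blk 11, set 1) → MISS  vc=[]
1: 0x3c (blk 7, set 1) → MISS  vc=[11]
2: 0x3d (blk 7, set 1) → L1-HIT  vc=[11]
3: 0x3a (blk 7, set 1) → L1-HIT  vc=[11]
4: 0x5e (blk 11, set 1) → VC-HIT  vc=[7]
5: 0x5a (blk 11, set 1) → L1-HIT  vc=[7]
6: 0x5c (blk 11, set 1) → L1-HIT  vc=[7]
7: 0x3b (blk 7, set 1) → VC-HIT  vc=[11]
8: 0x58 (blk 11, set 1) → VC-HIT  vc=[7]
9: 0x58 (blk 11, set 1) → L1-HIT  vc=[7]
10: 0x3b (blk 7, set 1) → VC-HIT  vc=[11]
11: 0x3d (blk 7, set 1) → L1-HIT  vc=[11]

SEQ = [MISS, MISS, L1-HIT, L1-HIT, VC-HIT, L1-HIT, L1-HIT, VC-HIT, VC-HIT, L1-HIT, VC-HIT, L1-HIT]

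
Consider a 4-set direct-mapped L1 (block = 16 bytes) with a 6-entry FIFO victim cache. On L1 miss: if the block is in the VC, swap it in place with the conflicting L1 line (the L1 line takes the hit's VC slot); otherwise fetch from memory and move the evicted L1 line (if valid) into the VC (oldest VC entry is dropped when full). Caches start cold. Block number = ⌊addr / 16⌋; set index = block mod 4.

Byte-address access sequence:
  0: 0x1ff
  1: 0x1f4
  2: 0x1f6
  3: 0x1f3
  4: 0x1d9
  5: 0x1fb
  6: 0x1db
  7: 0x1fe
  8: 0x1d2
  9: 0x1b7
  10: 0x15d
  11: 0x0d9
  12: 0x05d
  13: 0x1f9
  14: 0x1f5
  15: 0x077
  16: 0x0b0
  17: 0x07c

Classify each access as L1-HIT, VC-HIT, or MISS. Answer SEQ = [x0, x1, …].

SEQ = [MISS, L1-HIT, L1-HIT, L1-HIT, MISS, L1-HIT, L1-HIT, L1-HIT, L1-HIT, MISS, MISS, MISS, MISS, VC-HIT, L1-HIT, MISS, MISS, VC-HIT]

  [0] addr=0x1ff blk=31 s=3: MISS | VC []
  [1] addr=0x1f4 blk=31 s=3: L1-HIT | VC []
  [2] addr=0x1f6 blk=31 s=3: L1-HIT | VC []
  [3] addr=0x1f3 blk=31 s=3: L1-HIT | VC []
  [4] addr=0x1d9 blk=29 s=1: MISS | VC []
  [5] addr=0x1fb blk=31 s=3: L1-HIT | VC []
  [6] addr=0x1db blk=29 s=1: L1-HIT | VC []
  [7] addr=0x1fe blk=31 s=3: L1-HIT | VC []
  [8] addr=0x1d2 blk=29 s=1: L1-HIT | VC []
  [9] addr=0x1b7 blk=27 s=3: MISS | VC [31]
  [10] addr=0x15d blk=21 s=1: MISS | VC [31, 29]
  [11] addr=0xd9 blk=13 s=1: MISS | VC [31, 29, 21]
  [12] addr=0x5d blk=5 s=1: MISS | VC [31, 29, 21, 13]
  [13] addr=0x1f9 blk=31 s=3: VC-HIT | VC [27, 29, 21, 13]
  [14] addr=0x1f5 blk=31 s=3: L1-HIT | VC [27, 29, 21, 13]
  [15] addr=0x77 blk=7 s=3: MISS | VC [27, 29, 21, 13, 31]
  [16] addr=0xb0 blk=11 s=3: MISS | VC [27, 29, 21, 13, 31, 7]
  [17] addr=0x7c blk=7 s=3: VC-HIT | VC [27, 29, 21, 13, 31, 11]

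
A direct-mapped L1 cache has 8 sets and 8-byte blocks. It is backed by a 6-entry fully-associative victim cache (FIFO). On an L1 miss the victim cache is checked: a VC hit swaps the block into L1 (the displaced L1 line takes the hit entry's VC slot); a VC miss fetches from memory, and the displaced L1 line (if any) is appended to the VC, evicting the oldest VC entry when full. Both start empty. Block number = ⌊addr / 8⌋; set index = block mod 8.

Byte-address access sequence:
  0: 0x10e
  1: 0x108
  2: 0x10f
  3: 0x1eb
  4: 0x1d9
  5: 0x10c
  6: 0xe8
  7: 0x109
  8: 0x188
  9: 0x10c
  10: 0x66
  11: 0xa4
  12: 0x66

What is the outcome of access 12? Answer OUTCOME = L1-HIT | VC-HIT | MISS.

OUTCOME = VC-HIT

  [0] addr=0x10e blk=33 s=1: MISS | VC []
  [1] addr=0x108 blk=33 s=1: L1-HIT | VC []
  [2] addr=0x10f blk=33 s=1: L1-HIT | VC []
  [3] addr=0x1eb blk=61 s=5: MISS | VC []
  [4] addr=0x1d9 blk=59 s=3: MISS | VC []
  [5] addr=0x10c blk=33 s=1: L1-HIT | VC []
  [6] addr=0xe8 blk=29 s=5: MISS | VC [61]
  [7] addr=0x109 blk=33 s=1: L1-HIT | VC [61]
  [8] addr=0x188 blk=49 s=1: MISS | VC [61, 33]
  [9] addr=0x10c blk=33 s=1: VC-HIT | VC [61, 49]
  [10] addr=0x66 blk=12 s=4: MISS | VC [61, 49]
  [11] addr=0xa4 blk=20 s=4: MISS | VC [61, 49, 12]
  [12] addr=0x66 blk=12 s=4: VC-HIT | VC [61, 49, 20]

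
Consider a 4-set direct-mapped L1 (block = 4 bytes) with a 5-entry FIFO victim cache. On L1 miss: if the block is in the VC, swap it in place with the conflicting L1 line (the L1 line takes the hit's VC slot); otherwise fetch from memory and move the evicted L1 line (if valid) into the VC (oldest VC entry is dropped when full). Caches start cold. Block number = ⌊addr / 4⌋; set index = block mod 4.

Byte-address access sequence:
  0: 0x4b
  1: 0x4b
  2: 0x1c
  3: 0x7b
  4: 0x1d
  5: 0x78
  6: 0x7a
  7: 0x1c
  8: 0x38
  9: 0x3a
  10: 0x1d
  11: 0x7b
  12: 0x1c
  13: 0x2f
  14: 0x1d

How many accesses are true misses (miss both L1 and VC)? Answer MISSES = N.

  [0] addr=0x4b blk=18 s=2: MISS | VC []
  [1] addr=0x4b blk=18 s=2: L1-HIT | VC []
  [2] addr=0x1c blk=7 s=3: MISS | VC []
  [3] addr=0x7b blk=30 s=2: MISS | VC [18]
  [4] addr=0x1d blk=7 s=3: L1-HIT | VC [18]
  [5] addr=0x78 blk=30 s=2: L1-HIT | VC [18]
  [6] addr=0x7a blk=30 s=2: L1-HIT | VC [18]
  [7] addr=0x1c blk=7 s=3: L1-HIT | VC [18]
  [8] addr=0x38 blk=14 s=2: MISS | VC [18, 30]
  [9] addr=0x3a blk=14 s=2: L1-HIT | VC [18, 30]
  [10] addr=0x1d blk=7 s=3: L1-HIT | VC [18, 30]
  [11] addr=0x7b blk=30 s=2: VC-HIT | VC [18, 14]
  [12] addr=0x1c blk=7 s=3: L1-HIT | VC [18, 14]
  [13] addr=0x2f blk=11 s=3: MISS | VC [18, 14, 7]
  [14] addr=0x1d blk=7 s=3: VC-HIT | VC [18, 14, 11]

MISSES = 5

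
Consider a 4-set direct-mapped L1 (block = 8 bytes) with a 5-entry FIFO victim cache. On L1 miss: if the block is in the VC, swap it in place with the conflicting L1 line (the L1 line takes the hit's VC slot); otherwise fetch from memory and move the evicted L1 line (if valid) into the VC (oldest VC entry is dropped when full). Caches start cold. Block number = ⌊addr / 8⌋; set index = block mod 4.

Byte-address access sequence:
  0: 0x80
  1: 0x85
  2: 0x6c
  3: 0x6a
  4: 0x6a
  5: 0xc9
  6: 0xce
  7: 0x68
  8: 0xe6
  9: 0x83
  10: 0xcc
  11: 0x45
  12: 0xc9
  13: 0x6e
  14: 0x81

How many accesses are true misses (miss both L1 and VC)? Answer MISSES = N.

0: 0x80 (blk 16, set 0) → MISS  vc=[]
1: 0x85 (blk 16, set 0) → L1-HIT  vc=[]
2: 0x6c (blk 13, set 1) → MISS  vc=[]
3: 0x6a (blk 13, set 1) → L1-HIT  vc=[]
4: 0x6a (blk 13, set 1) → L1-HIT  vc=[]
5: 0xc9 (blk 25, set 1) → MISS  vc=[13]
6: 0xce (blk 25, set 1) → L1-HIT  vc=[13]
7: 0x68 (blk 13, set 1) → VC-HIT  vc=[25]
8: 0xe6 (blk 28, set 0) → MISS  vc=[25, 16]
9: 0x83 (blk 16, set 0) → VC-HIT  vc=[25, 28]
10: 0xcc (blk 25, set 1) → VC-HIT  vc=[13, 28]
11: 0x45 (blk 8, set 0) → MISS  vc=[13, 28, 16]
12: 0xc9 (blk 25, set 1) → L1-HIT  vc=[13, 28, 16]
13: 0x6e (blk 13, set 1) → VC-HIT  vc=[25, 28, 16]
14: 0x81 (blk 16, set 0) → VC-HIT  vc=[25, 28, 8]

MISSES = 5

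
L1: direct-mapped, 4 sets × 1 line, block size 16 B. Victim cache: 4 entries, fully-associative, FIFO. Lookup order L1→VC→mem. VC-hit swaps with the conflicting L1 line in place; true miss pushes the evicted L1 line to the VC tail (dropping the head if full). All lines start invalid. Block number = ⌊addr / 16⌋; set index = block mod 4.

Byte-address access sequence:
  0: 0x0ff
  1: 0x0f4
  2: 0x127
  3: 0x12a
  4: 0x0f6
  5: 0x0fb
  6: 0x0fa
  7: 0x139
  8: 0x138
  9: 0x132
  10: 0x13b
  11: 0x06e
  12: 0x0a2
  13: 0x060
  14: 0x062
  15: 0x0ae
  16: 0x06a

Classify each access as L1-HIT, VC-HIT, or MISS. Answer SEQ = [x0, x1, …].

SEQ = [MISS, L1-HIT, MISS, L1-HIT, L1-HIT, L1-HIT, L1-HIT, MISS, L1-HIT, L1-HIT, L1-HIT, MISS, MISS, VC-HIT, L1-HIT, VC-HIT, VC-HIT]

#0 0xff→b15/s3 MISS; vc=[]
#1 0xf4→b15/s3 L1-HIT; vc=[]
#2 0x127→b18/s2 MISS; vc=[]
#3 0x12a→b18/s2 L1-HIT; vc=[]
#4 0xf6→b15/s3 L1-HIT; vc=[]
#5 0xfb→b15/s3 L1-HIT; vc=[]
#6 0xfa→b15/s3 L1-HIT; vc=[]
#7 0x139→b19/s3 MISS; vc=[15]
#8 0x138→b19/s3 L1-HIT; vc=[15]
#9 0x132→b19/s3 L1-HIT; vc=[15]
#10 0x13b→b19/s3 L1-HIT; vc=[15]
#11 0x6e→b6/s2 MISS; vc=[15,18]
#12 0xa2→b10/s2 MISS; vc=[15,18,6]
#13 0x60→b6/s2 VC-HIT; vc=[15,18,10]
#14 0x62→b6/s2 L1-HIT; vc=[15,18,10]
#15 0xae→b10/s2 VC-HIT; vc=[15,18,6]
#16 0x6a→b6/s2 VC-HIT; vc=[15,18,10]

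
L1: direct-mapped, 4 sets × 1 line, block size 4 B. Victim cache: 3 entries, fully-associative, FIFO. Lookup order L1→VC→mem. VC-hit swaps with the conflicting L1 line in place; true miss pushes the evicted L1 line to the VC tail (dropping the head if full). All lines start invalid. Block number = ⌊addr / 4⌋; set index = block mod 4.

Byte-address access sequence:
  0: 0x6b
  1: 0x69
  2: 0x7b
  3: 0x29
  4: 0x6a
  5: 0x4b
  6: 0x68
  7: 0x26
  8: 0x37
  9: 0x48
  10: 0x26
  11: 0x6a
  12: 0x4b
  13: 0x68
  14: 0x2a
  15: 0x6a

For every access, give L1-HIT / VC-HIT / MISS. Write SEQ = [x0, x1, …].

SEQ = [MISS, L1-HIT, MISS, MISS, VC-HIT, MISS, VC-HIT, MISS, MISS, VC-HIT, VC-HIT, VC-HIT, VC-HIT, VC-HIT, MISS, VC-HIT]

  [0] addr=0x6b blk=26 s=2: MISS | VC []
  [1] addr=0x69 blk=26 s=2: L1-HIT | VC []
  [2] addr=0x7b blk=30 s=2: MISS | VC [26]
  [3] addr=0x29 blk=10 s=2: MISS | VC [26, 30]
  [4] addr=0x6a blk=26 s=2: VC-HIT | VC [10, 30]
  [5] addr=0x4b blk=18 s=2: MISS | VC [10, 30, 26]
  [6] addr=0x68 blk=26 s=2: VC-HIT | VC [10, 30, 18]
  [7] addr=0x26 blk=9 s=1: MISS | VC [10, 30, 18]
  [8] addr=0x37 blk=13 s=1: MISS | VC [30, 18, 9]
  [9] addr=0x48 blk=18 s=2: VC-HIT | VC [30, 26, 9]
  [10] addr=0x26 blk=9 s=1: VC-HIT | VC [30, 26, 13]
  [11] addr=0x6a blk=26 s=2: VC-HIT | VC [30, 18, 13]
  [12] addr=0x4b blk=18 s=2: VC-HIT | VC [30, 26, 13]
  [13] addr=0x68 blk=26 s=2: VC-HIT | VC [30, 18, 13]
  [14] addr=0x2a blk=10 s=2: MISS | VC [18, 13, 26]
  [15] addr=0x6a blk=26 s=2: VC-HIT | VC [18, 13, 10]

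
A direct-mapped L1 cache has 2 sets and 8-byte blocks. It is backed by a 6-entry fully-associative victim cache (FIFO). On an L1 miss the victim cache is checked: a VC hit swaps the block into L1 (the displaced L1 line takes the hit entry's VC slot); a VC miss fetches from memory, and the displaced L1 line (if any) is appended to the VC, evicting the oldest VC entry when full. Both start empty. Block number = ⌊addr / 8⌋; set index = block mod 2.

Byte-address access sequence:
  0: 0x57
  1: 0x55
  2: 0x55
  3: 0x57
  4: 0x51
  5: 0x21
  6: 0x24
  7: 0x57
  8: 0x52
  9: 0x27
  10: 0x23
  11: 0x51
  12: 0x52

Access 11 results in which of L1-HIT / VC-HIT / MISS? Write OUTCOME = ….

OUTCOME = VC-HIT

#0 0x57→b10/s0 MISS; vc=[]
#1 0x55→b10/s0 L1-HIT; vc=[]
#2 0x55→b10/s0 L1-HIT; vc=[]
#3 0x57→b10/s0 L1-HIT; vc=[]
#4 0x51→b10/s0 L1-HIT; vc=[]
#5 0x21→b4/s0 MISS; vc=[10]
#6 0x24→b4/s0 L1-HIT; vc=[10]
#7 0x57→b10/s0 VC-HIT; vc=[4]
#8 0x52→b10/s0 L1-HIT; vc=[4]
#9 0x27→b4/s0 VC-HIT; vc=[10]
#10 0x23→b4/s0 L1-HIT; vc=[10]
#11 0x51→b10/s0 VC-HIT; vc=[4]
#12 0x52→b10/s0 L1-HIT; vc=[4]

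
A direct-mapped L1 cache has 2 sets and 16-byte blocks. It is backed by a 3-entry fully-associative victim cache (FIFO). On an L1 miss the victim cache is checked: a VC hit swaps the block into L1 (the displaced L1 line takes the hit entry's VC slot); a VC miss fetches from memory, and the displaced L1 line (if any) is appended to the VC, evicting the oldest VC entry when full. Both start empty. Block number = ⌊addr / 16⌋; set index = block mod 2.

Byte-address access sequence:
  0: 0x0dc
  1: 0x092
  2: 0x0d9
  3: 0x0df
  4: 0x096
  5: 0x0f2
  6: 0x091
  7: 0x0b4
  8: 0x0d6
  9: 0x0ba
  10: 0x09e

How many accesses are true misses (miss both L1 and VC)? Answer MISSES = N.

MISSES = 4

0: 0xdc (blk 13, set 1) → MISS  vc=[]
1: 0x92 (blk 9, set 1) → MISS  vc=[13]
2: 0xd9 (blk 13, set 1) → VC-HIT  vc=[9]
3: 0xdf (blk 13, set 1) → L1-HIT  vc=[9]
4: 0x96 (blk 9, set 1) → VC-HIT  vc=[13]
5: 0xf2 (blk 15, set 1) → MISS  vc=[13, 9]
6: 0x91 (blk 9, set 1) → VC-HIT  vc=[13, 15]
7: 0xb4 (blk 11, set 1) → MISS  vc=[13, 15, 9]
8: 0xd6 (blk 13, set 1) → VC-HIT  vc=[11, 15, 9]
9: 0xba (blk 11, set 1) → VC-HIT  vc=[13, 15, 9]
10: 0x9e (blk 9, set 1) → VC-HIT  vc=[13, 15, 11]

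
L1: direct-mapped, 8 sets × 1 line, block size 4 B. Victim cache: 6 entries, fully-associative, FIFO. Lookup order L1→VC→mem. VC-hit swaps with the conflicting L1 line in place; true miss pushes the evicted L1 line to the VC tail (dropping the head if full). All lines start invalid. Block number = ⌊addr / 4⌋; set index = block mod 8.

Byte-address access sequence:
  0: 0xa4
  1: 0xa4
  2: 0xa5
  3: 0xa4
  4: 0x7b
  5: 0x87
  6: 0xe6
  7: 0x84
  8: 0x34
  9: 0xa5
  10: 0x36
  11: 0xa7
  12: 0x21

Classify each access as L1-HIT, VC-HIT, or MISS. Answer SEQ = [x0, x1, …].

SEQ = [MISS, L1-HIT, L1-HIT, L1-HIT, MISS, MISS, MISS, VC-HIT, MISS, VC-HIT, L1-HIT, L1-HIT, MISS]

#0 0xa4→b41/s1 MISS; vc=[]
#1 0xa4→b41/s1 L1-HIT; vc=[]
#2 0xa5→b41/s1 L1-HIT; vc=[]
#3 0xa4→b41/s1 L1-HIT; vc=[]
#4 0x7b→b30/s6 MISS; vc=[]
#5 0x87→b33/s1 MISS; vc=[41]
#6 0xe6→b57/s1 MISS; vc=[41,33]
#7 0x84→b33/s1 VC-HIT; vc=[41,57]
#8 0x34→b13/s5 MISS; vc=[41,57]
#9 0xa5→b41/s1 VC-HIT; vc=[33,57]
#10 0x36→b13/s5 L1-HIT; vc=[33,57]
#11 0xa7→b41/s1 L1-HIT; vc=[33,57]
#12 0x21→b8/s0 MISS; vc=[33,57]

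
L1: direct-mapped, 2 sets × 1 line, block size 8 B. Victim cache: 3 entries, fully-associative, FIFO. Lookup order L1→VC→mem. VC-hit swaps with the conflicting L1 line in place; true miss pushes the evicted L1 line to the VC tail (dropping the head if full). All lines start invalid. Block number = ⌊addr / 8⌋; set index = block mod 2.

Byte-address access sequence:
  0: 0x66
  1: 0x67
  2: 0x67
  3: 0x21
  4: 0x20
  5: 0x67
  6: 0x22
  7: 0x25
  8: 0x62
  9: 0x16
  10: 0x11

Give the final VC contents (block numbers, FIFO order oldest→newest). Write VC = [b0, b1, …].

  [0] addr=0x66 blk=12 s=0: MISS | VC []
  [1] addr=0x67 blk=12 s=0: L1-HIT | VC []
  [2] addr=0x67 blk=12 s=0: L1-HIT | VC []
  [3] addr=0x21 blk=4 s=0: MISS | VC [12]
  [4] addr=0x20 blk=4 s=0: L1-HIT | VC [12]
  [5] addr=0x67 blk=12 s=0: VC-HIT | VC [4]
  [6] addr=0x22 blk=4 s=0: VC-HIT | VC [12]
  [7] addr=0x25 blk=4 s=0: L1-HIT | VC [12]
  [8] addr=0x62 blk=12 s=0: VC-HIT | VC [4]
  [9] addr=0x16 blk=2 s=0: MISS | VC [4, 12]
  [10] addr=0x11 blk=2 s=0: L1-HIT | VC [4, 12]

VC = [4, 12]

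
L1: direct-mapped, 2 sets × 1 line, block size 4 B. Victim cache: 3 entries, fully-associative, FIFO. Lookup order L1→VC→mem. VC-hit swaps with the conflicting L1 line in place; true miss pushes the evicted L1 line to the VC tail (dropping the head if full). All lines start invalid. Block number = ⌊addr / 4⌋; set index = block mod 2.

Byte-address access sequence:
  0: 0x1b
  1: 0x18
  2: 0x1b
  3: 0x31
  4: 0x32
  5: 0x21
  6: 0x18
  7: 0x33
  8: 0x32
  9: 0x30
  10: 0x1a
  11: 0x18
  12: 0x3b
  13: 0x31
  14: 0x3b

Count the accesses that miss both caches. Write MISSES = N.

  [0] addr=0x1b blk=6 s=0: MISS | VC []
  [1] addr=0x18 blk=6 s=0: L1-HIT | VC []
  [2] addr=0x1b blk=6 s=0: L1-HIT | VC []
  [3] addr=0x31 blk=12 s=0: MISS | VC [6]
  [4] addr=0x32 blk=12 s=0: L1-HIT | VC [6]
  [5] addr=0x21 blk=8 s=0: MISS | VC [6, 12]
  [6] addr=0x18 blk=6 s=0: VC-HIT | VC [8, 12]
  [7] addr=0x33 blk=12 s=0: VC-HIT | VC [8, 6]
  [8] addr=0x32 blk=12 s=0: L1-HIT | VC [8, 6]
  [9] addr=0x30 blk=12 s=0: L1-HIT | VC [8, 6]
  [10] addr=0x1a blk=6 s=0: VC-HIT | VC [8, 12]
  [11] addr=0x18 blk=6 s=0: L1-HIT | VC [8, 12]
  [12] addr=0x3b blk=14 s=0: MISS | VC [8, 12, 6]
  [13] addr=0x31 blk=12 s=0: VC-HIT | VC [8, 14, 6]
  [14] addr=0x3b blk=14 s=0: VC-HIT | VC [8, 12, 6]

MISSES = 4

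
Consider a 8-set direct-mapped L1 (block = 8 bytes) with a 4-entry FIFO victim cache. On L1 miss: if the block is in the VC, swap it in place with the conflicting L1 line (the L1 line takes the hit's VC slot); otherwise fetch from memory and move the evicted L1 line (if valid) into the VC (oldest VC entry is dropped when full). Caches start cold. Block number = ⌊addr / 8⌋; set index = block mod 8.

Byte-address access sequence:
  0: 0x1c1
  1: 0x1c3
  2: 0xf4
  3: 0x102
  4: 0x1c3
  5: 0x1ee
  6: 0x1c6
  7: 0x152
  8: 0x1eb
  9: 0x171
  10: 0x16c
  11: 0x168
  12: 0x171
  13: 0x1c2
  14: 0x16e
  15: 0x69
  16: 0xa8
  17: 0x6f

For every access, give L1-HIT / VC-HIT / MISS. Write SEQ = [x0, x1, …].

SEQ = [MISS, L1-HIT, MISS, MISS, VC-HIT, MISS, L1-HIT, MISS, L1-HIT, MISS, MISS, L1-HIT, L1-HIT, L1-HIT, L1-HIT, MISS, MISS, VC-HIT]

  [0] addr=0x1c1 blk=56 s=0: MISS | VC []
  [1] addr=0x1c3 blk=56 s=0: L1-HIT | VC []
  [2] addr=0xf4 blk=30 s=6: MISS | VC []
  [3] addr=0x102 blk=32 s=0: MISS | VC [56]
  [4] addr=0x1c3 blk=56 s=0: VC-HIT | VC [32]
  [5] addr=0x1ee blk=61 s=5: MISS | VC [32]
  [6] addr=0x1c6 blk=56 s=0: L1-HIT | VC [32]
  [7] addr=0x152 blk=42 s=2: MISS | VC [32]
  [8] addr=0x1eb blk=61 s=5: L1-HIT | VC [32]
  [9] addr=0x171 blk=46 s=6: MISS | VC [32, 30]
  [10] addr=0x16c blk=45 s=5: MISS | VC [32, 30, 61]
  [11] addr=0x168 blk=45 s=5: L1-HIT | VC [32, 30, 61]
  [12] addr=0x171 blk=46 s=6: L1-HIT | VC [32, 30, 61]
  [13] addr=0x1c2 blk=56 s=0: L1-HIT | VC [32, 30, 61]
  [14] addr=0x16e blk=45 s=5: L1-HIT | VC [32, 30, 61]
  [15] addr=0x69 blk=13 s=5: MISS | VC [32, 30, 61, 45]
  [16] addr=0xa8 blk=21 s=5: MISS | VC [30, 61, 45, 13]
  [17] addr=0x6f blk=13 s=5: VC-HIT | VC [30, 61, 45, 21]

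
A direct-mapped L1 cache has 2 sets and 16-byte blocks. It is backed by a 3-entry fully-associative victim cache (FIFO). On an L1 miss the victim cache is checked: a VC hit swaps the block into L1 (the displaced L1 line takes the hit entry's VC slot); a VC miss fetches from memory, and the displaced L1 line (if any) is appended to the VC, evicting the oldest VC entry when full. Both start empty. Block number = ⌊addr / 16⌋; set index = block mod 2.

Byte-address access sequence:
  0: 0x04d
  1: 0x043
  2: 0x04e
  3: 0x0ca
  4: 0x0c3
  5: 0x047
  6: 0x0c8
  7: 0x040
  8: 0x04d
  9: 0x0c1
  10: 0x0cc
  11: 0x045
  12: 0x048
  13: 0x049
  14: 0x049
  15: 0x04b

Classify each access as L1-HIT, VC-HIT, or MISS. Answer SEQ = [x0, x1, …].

SEQ = [MISS, L1-HIT, L1-HIT, MISS, L1-HIT, VC-HIT, VC-HIT, VC-HIT, L1-HIT, VC-HIT, L1-HIT, VC-HIT, L1-HIT, L1-HIT, L1-HIT, L1-HIT]

  [0] addr=0x4d blk=4 s=0: MISS | VC []
  [1] addr=0x43 blk=4 s=0: L1-HIT | VC []
  [2] addr=0x4e blk=4 s=0: L1-HIT | VC []
  [3] addr=0xca blk=12 s=0: MISS | VC [4]
  [4] addr=0xc3 blk=12 s=0: L1-HIT | VC [4]
  [5] addr=0x47 blk=4 s=0: VC-HIT | VC [12]
  [6] addr=0xc8 blk=12 s=0: VC-HIT | VC [4]
  [7] addr=0x40 blk=4 s=0: VC-HIT | VC [12]
  [8] addr=0x4d blk=4 s=0: L1-HIT | VC [12]
  [9] addr=0xc1 blk=12 s=0: VC-HIT | VC [4]
  [10] addr=0xcc blk=12 s=0: L1-HIT | VC [4]
  [11] addr=0x45 blk=4 s=0: VC-HIT | VC [12]
  [12] addr=0x48 blk=4 s=0: L1-HIT | VC [12]
  [13] addr=0x49 blk=4 s=0: L1-HIT | VC [12]
  [14] addr=0x49 blk=4 s=0: L1-HIT | VC [12]
  [15] addr=0x4b blk=4 s=0: L1-HIT | VC [12]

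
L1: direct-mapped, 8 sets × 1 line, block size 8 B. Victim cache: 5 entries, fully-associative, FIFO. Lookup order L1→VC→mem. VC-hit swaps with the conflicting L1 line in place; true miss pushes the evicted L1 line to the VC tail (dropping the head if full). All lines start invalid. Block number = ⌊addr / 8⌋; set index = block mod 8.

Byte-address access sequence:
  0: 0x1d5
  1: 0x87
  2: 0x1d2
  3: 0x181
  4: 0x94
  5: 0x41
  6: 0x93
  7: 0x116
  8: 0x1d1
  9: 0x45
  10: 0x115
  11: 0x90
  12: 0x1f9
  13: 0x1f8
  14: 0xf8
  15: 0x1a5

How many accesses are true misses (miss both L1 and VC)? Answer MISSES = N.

0: 0x1d5 (blk 58, set 2) → MISS  vc=[]
1: 0x87 (blk 16, set 0) → MISS  vc=[]
2: 0x1d2 (blk 58, set 2) → L1-HIT  vc=[]
3: 0x181 (blk 48, set 0) → MISS  vc=[16]
4: 0x94 (blk 18, set 2) → MISS  vc=[16, 58]
5: 0x41 (blk 8, set 0) → MISS  vc=[16, 58, 48]
6: 0x93 (blk 18, set 2) → L1-HIT  vc=[16, 58, 48]
7: 0x116 (blk 34, set 2) → MISS  vc=[16, 58, 48, 18]
8: 0x1d1 (blk 58, set 2) → VC-HIT  vc=[16, 34, 48, 18]
9: 0x45 (blk 8, set 0) → L1-HIT  vc=[16, 34, 48, 18]
10: 0x115 (blk 34, set 2) → VC-HIT  vc=[16, 58, 48, 18]
11: 0x90 (blk 18, set 2) → VC-HIT  vc=[16, 58, 48, 34]
12: 0x1f9 (blk 63, set 7) → MISS  vc=[16, 58, 48, 34]
13: 0x1f8 (blk 63, set 7) → L1-HIT  vc=[16, 58, 48, 34]
14: 0xf8 (blk 31, set 7) → MISS  vc=[16, 58, 48, 34, 63]
15: 0x1a5 (blk 52, set 4) → MISS  vc=[16, 58, 48, 34, 63]

MISSES = 9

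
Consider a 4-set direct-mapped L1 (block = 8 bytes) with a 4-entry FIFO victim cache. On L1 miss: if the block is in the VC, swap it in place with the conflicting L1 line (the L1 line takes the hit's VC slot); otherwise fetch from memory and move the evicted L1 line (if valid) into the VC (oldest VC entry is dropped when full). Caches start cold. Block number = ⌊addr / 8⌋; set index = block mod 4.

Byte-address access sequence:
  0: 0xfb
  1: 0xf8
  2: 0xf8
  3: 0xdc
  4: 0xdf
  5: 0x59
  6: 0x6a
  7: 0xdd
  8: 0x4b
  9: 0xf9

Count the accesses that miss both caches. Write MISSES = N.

MISSES = 5

  [0] addr=0xfb blk=31 s=3: MISS | VC []
  [1] addr=0xf8 blk=31 s=3: L1-HIT | VC []
  [2] addr=0xf8 blk=31 s=3: L1-HIT | VC []
  [3] addr=0xdc blk=27 s=3: MISS | VC [31]
  [4] addr=0xdf blk=27 s=3: L1-HIT | VC [31]
  [5] addr=0x59 blk=11 s=3: MISS | VC [31, 27]
  [6] addr=0x6a blk=13 s=1: MISS | VC [31, 27]
  [7] addr=0xdd blk=27 s=3: VC-HIT | VC [31, 11]
  [8] addr=0x4b blk=9 s=1: MISS | VC [31, 11, 13]
  [9] addr=0xf9 blk=31 s=3: VC-HIT | VC [27, 11, 13]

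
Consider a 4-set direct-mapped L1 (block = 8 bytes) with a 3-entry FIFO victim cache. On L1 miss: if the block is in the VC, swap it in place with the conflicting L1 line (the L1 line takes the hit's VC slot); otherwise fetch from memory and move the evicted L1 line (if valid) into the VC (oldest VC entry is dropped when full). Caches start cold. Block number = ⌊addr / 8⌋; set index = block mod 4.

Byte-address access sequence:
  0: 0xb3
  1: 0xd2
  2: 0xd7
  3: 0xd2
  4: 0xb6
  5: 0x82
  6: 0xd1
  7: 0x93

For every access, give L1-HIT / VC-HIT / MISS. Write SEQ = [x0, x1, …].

0: 0xb3 (blk 22, set 2) → MISS  vc=[]
1: 0xd2 (blk 26, set 2) → MISS  vc=[22]
2: 0xd7 (blk 26, set 2) → L1-HIT  vc=[22]
3: 0xd2 (blk 26, set 2) → L1-HIT  vc=[22]
4: 0xb6 (blk 22, set 2) → VC-HIT  vc=[26]
5: 0x82 (blk 16, set 0) → MISS  vc=[26]
6: 0xd1 (blk 26, set 2) → VC-HIT  vc=[22]
7: 0x93 (blk 18, set 2) → MISS  vc=[22, 26]

SEQ = [MISS, MISS, L1-HIT, L1-HIT, VC-HIT, MISS, VC-HIT, MISS]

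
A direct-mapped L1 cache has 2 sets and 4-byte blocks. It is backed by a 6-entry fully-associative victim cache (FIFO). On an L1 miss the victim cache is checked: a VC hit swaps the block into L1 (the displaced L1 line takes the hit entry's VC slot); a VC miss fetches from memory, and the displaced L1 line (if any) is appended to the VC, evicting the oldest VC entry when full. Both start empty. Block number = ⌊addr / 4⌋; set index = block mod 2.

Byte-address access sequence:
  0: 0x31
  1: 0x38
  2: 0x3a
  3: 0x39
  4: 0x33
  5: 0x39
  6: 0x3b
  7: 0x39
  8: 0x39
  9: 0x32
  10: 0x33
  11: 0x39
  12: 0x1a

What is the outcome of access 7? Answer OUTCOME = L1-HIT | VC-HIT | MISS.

OUTCOME = L1-HIT

#0 0x31→b12/s0 MISS; vc=[]
#1 0x38→b14/s0 MISS; vc=[12]
#2 0x3a→b14/s0 L1-HIT; vc=[12]
#3 0x39→b14/s0 L1-HIT; vc=[12]
#4 0x33→b12/s0 VC-HIT; vc=[14]
#5 0x39→b14/s0 VC-HIT; vc=[12]
#6 0x3b→b14/s0 L1-HIT; vc=[12]
#7 0x39→b14/s0 L1-HIT; vc=[12]
#8 0x39→b14/s0 L1-HIT; vc=[12]
#9 0x32→b12/s0 VC-HIT; vc=[14]
#10 0x33→b12/s0 L1-HIT; vc=[14]
#11 0x39→b14/s0 VC-HIT; vc=[12]
#12 0x1a→b6/s0 MISS; vc=[12,14]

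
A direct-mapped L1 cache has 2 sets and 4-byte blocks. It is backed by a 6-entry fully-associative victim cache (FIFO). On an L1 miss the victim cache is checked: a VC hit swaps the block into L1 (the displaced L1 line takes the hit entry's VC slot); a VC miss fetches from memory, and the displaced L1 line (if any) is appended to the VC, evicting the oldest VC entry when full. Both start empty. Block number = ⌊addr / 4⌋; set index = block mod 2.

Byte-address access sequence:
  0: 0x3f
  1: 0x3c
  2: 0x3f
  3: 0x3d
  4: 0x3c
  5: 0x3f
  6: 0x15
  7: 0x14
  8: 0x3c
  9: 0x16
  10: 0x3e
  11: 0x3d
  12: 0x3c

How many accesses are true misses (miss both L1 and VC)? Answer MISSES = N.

  [0] addr=0x3f blk=15 s=1: MISS | VC []
  [1] addr=0x3c blk=15 s=1: L1-HIT | VC []
  [2] addr=0x3f blk=15 s=1: L1-HIT | VC []
  [3] addr=0x3d blk=15 s=1: L1-HIT | VC []
  [4] addr=0x3c blk=15 s=1: L1-HIT | VC []
  [5] addr=0x3f blk=15 s=1: L1-HIT | VC []
  [6] addr=0x15 blk=5 s=1: MISS | VC [15]
  [7] addr=0x14 blk=5 s=1: L1-HIT | VC [15]
  [8] addr=0x3c blk=15 s=1: VC-HIT | VC [5]
  [9] addr=0x16 blk=5 s=1: VC-HIT | VC [15]
  [10] addr=0x3e blk=15 s=1: VC-HIT | VC [5]
  [11] addr=0x3d blk=15 s=1: L1-HIT | VC [5]
  [12] addr=0x3c blk=15 s=1: L1-HIT | VC [5]

MISSES = 2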